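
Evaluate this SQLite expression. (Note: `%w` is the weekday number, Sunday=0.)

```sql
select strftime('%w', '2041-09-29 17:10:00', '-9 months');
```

6

First apply '-9 months': 2041-09-29 17:10:00 → 2040-12-29 17:10:00.
2040-12-29 is a Saturday; with Sunday=0 that is 6.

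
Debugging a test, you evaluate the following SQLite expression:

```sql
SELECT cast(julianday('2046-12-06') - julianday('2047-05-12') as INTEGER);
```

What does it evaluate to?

25 days remain in December 2046 after the 6th (31 − 6).
January 2047: 31 days.
February 2047: 28 days.
March 2047: 31 days.
April 2047: 30 days.
Then 12 days into May 2047.
Total: 25 + 31 + 28 + 31 + 30 + 12 = 157.
The subtraction is earlier − later, so the result is −157 → -157.

-157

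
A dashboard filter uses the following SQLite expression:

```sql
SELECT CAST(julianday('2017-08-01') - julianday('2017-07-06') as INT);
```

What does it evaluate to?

25 days remain in July 2017 after the 6th (31 − 6).
Then 1 day into August 2017.
Total: 25 + 1 = 26.

26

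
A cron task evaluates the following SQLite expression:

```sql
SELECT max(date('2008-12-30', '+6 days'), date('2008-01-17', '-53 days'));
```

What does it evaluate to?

date('2008-12-30', '+6 days') → 2009-01-05.
date('2008-01-17', '-53 days') → 2007-11-25.
Later of the two is 2009-01-05.

2009-01-05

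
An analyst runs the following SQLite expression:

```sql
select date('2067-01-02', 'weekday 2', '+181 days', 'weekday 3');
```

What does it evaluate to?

2067-07-06

`weekday 2` advances to the next Tuesday; 2067-01-02 is a Sunday, so it moves forward to 2067-01-04.
Applying '+181 days' to 2067-01-04: counting 181 days forward gives 2067-07-04.
`weekday 3` advances to the next Wednesday; 2067-07-04 is a Monday, so it moves forward to 2067-07-06.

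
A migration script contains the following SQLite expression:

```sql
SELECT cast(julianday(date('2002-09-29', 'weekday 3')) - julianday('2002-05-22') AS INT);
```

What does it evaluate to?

133

`weekday 3` advances to the next Wednesday; 2002-09-29 is a Sunday, so it moves forward to 2002-10-02.
9 days remain in May 2002 after the 22nd (31 − 22).
June 2002: 30 days.
July 2002: 31 days.
August 2002: 31 days.
September 2002: 30 days.
Then 2 days into October 2002.
Total: 9 + 30 + 31 + 31 + 30 + 2 = 133.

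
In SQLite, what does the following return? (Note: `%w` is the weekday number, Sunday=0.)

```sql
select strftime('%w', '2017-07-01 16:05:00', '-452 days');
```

First apply '-452 days': 2017-07-01 16:05:00 → 2016-04-05 16:05:00.
2016-04-05 is a Tuesday; with Sunday=0 that is 2.

2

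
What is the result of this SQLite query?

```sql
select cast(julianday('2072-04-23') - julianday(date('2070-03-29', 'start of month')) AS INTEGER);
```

`start of month` rewinds 2070-03-29 to 2070-03-01.
30 days remain in March 2070 after the 1st (31 − 1).
Full months from April 2070 through March 2072 contribute their day counts.
Then 23 days into April 2072.
Total: 30 + 30 + 31 + 30 + 31 + 31 + 30 + 31 + 30 + 31 + 31 + 28 + 31 + 30 + 31 + 30 + 31 + 31 + 30 + 31 + 30 + 31 + 31 + 29 + 31 + 23 = 784.

784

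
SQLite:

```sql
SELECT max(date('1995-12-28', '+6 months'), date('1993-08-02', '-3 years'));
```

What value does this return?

date('1995-12-28', '+6 months') → 1996-06-28.
date('1993-08-02', '-3 years') → 1990-08-02.
Later of the two is 1996-06-28.

1996-06-28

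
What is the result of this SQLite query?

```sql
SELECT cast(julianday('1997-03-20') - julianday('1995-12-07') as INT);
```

469

24 days remain in December 1995 after the 7th (31 − 7).
Full months from January 1996 through February 1997 contribute their day counts.
Then 20 days into March 1997.
Total: 24 + 31 + 29 + 31 + 30 + 31 + 30 + 31 + 31 + 30 + 31 + 30 + 31 + 31 + 28 + 20 = 469.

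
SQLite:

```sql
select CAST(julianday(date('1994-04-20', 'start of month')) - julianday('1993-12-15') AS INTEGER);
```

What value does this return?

107

`start of month` rewinds 1994-04-20 to 1994-04-01.
16 days remain in December 1993 after the 15th (31 − 15).
January 1994: 31 days.
February 1994: 28 days.
March 1994: 31 days.
Then 1 day into April 1994.
Total: 16 + 31 + 28 + 31 + 1 = 107.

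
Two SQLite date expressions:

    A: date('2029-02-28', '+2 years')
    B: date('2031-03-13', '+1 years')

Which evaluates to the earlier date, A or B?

A = 2031-02-28.
B = 2032-03-13.
A is earlier.

A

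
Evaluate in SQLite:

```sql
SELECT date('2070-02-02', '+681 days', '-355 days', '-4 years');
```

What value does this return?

Applying '+681 days' to 2070-02-02: counting 681 days forward gives 2071-12-15.
Applying '-355 days' to 2071-12-15: counting 355 days back gives 2070-12-25.
Adding -4 years to 2070-12-25 gives 2066-12-25.

2066-12-25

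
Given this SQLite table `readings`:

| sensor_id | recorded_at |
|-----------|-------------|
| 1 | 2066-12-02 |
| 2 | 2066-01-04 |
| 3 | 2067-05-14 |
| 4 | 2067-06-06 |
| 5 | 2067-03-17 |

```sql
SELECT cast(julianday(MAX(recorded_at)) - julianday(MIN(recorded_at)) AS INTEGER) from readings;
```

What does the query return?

MIN = 2066-01-04, MAX = 2067-06-06.
27 days remain in January 2066 after the 4th (31 − 4).
Full months from February 2066 through May 2067 contribute their day counts.
Then 6 days into June 2067.
Total: 27 + 28 + 31 + 30 + 31 + 30 + 31 + 31 + 30 + 31 + 30 + 31 + 31 + 28 + 31 + 30 + 31 + 6 = 518.

518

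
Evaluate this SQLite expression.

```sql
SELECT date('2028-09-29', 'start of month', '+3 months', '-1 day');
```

2028-11-30

`start of month` rewinds 2028-09-29 to 2028-09-01.
Adding +3 months to 2028-09-01 gives 2028-12-01.
Going back 1 day from 2028-12-01 reaches 2028-11-30 (last day of November, 30 days).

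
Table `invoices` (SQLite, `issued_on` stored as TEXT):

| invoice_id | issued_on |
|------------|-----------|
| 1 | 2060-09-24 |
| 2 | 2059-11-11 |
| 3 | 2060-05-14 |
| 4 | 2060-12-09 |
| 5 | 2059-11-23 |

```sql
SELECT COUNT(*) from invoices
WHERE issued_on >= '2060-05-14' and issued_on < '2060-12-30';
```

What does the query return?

Rows in [2060-05-14, 2060-12-30): 2060-09-24, 2060-05-14, 2060-12-09 → 3 rows.

3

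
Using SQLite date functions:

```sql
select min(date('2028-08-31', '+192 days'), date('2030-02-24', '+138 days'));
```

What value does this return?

2029-03-11

date('2028-08-31', '+192 days') → 2029-03-11.
date('2030-02-24', '+138 days') → 2030-07-12.
Earlier of the two is 2029-03-11.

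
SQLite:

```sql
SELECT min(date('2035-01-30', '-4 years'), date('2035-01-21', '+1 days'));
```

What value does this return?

2031-01-30

date('2035-01-30', '-4 years') → 2031-01-30.
date('2035-01-21', '+1 days') → 2035-01-22.
Earlier of the two is 2031-01-30.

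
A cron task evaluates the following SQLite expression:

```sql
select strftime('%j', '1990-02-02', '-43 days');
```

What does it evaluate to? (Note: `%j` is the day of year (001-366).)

355

First apply '-43 days': 1990-02-02 → 1989-12-21.
Day-of-year for 1989-12-21: days since 1989-01-01 inclusive = 355, zero-padded to 355.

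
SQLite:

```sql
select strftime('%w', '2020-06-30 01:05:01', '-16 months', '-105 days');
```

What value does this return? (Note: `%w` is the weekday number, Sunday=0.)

First apply '-16 months', '-105 days': 2020-06-30 01:05:01 → 2018-11-17 01:05:01.
2018-11-17 is a Saturday; with Sunday=0 that is 6.

6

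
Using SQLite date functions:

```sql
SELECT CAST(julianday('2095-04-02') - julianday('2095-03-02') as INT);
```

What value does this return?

31

29 days remain in March 2095 after the 2nd (31 − 2).
Then 2 days into April 2095.
Total: 29 + 2 = 31.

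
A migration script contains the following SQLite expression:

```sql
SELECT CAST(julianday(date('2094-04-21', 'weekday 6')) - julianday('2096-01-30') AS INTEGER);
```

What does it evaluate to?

-646

`weekday 6` advances to the next Saturday; 2094-04-21 is a Wednesday, so it moves forward to 2094-04-24.
6 days remain in April 2094 after the 24th (30 − 24).
Full months from May 2094 through December 2095 contribute their day counts.
Then 30 days into January 2096.
Total: 6 + 31 + 30 + 31 + 31 + 30 + 31 + 30 + 31 + 31 + 28 + 31 + 30 + 31 + 30 + 31 + 31 + 30 + 31 + 30 + 31 + 30 = 646.
The subtraction is earlier − later, so the result is −646 → -646.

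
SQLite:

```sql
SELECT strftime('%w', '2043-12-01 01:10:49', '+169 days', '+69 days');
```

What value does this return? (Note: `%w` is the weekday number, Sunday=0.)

2

First apply '+169 days', '+69 days': 2043-12-01 01:10:49 → 2044-07-26 01:10:49.
2044-07-26 is a Tuesday; with Sunday=0 that is 2.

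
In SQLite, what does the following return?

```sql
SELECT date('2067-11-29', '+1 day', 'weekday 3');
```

Advancing 1 more day within November lands on 2067-11-30.
`weekday 3` advances to the next Wednesday; 2067-11-30 is already a Wednesday, so it stays at 2067-11-30.

2067-11-30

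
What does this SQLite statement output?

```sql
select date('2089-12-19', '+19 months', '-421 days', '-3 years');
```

2087-05-24

Adding +19 months to 2089-12-19 gives 2091-07-19.
Applying '-421 days' to 2091-07-19: counting 421 days back gives 2090-05-24.
Adding -3 years to 2090-05-24 gives 2087-05-24.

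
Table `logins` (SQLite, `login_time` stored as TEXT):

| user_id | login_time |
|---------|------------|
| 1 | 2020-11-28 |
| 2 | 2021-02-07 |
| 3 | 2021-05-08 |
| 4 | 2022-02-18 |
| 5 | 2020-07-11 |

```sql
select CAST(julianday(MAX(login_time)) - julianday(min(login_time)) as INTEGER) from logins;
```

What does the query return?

MIN = 2020-07-11, MAX = 2022-02-18.
20 days remain in July 2020 after the 11th (31 − 11).
Full months from August 2020 through January 2022 contribute their day counts.
Then 18 days into February 2022.
Total: 20 + 31 + 30 + 31 + 30 + 31 + 31 + 28 + 31 + 30 + 31 + 30 + 31 + 31 + 30 + 31 + 30 + 31 + 31 + 18 = 587.

587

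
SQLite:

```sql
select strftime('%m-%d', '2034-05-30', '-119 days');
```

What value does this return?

01-31

First apply '-119 days': 2034-05-30 → 2034-01-31.
`%m-%d` extracts the month-day: 01-31.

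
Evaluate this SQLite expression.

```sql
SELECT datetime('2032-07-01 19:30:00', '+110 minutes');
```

2032-07-01 21:20:00

110 minutes = 1h 50m; +110 minutes from 2032-07-01 19:30:00 is 2032-07-01 21:20:00.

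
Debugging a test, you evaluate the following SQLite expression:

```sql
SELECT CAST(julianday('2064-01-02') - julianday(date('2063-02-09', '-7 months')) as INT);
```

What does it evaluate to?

Adding -7 months to 2063-02-09 gives 2062-07-09.
22 days remain in July 2062 after the 9th (31 − 9).
Full months from August 2062 through December 2063 contribute their day counts.
Then 2 days into January 2064.
Total: 22 + 31 + 30 + 31 + 30 + 31 + 31 + 28 + 31 + 30 + 31 + 30 + 31 + 31 + 30 + 31 + 30 + 31 + 2 = 542.

542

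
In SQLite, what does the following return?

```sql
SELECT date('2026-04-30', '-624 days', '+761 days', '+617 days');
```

2028-05-23

Applying '-624 days' to 2026-04-30: counting 624 days back gives 2024-08-14.
Applying '+761 days' to 2024-08-14: counting 761 days forward gives 2026-09-14.
Applying '+617 days' to 2026-09-14: counting 617 days forward gives 2028-05-23.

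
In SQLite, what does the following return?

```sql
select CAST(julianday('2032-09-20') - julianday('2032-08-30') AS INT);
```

21

1 day remains in August 2032 after the 30th (31 − 30).
Then 20 days into September 2032.
Total: 1 + 20 = 21.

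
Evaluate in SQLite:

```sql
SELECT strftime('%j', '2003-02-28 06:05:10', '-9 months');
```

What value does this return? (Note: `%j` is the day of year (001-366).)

First apply '-9 months': 2003-02-28 06:05:10 → 2002-05-28 06:05:10.
Day-of-year for 2002-05-28: days since 2002-01-01 inclusive = 148, zero-padded to 148.

148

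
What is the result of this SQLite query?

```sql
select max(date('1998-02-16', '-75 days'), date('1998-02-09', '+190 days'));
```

date('1998-02-16', '-75 days') → 1997-12-03.
date('1998-02-09', '+190 days') → 1998-08-18.
Later of the two is 1998-08-18.

1998-08-18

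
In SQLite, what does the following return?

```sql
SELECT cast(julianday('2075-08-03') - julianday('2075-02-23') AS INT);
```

161

5 days remain in February 2075 after the 23rd (28 − 23).
March 2075: 31 days.
April 2075: 30 days.
May 2075: 31 days.
June 2075: 30 days.
July 2075: 31 days.
Then 3 days into August 2075.
Total: 5 + 31 + 30 + 31 + 30 + 31 + 3 = 161.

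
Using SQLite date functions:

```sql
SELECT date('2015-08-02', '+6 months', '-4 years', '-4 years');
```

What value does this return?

Adding +6 months to 2015-08-02 gives 2016-02-02.
Adding -4 years to 2016-02-02 gives 2012-02-02.
Adding -4 years to 2012-02-02 gives 2008-02-02.

2008-02-02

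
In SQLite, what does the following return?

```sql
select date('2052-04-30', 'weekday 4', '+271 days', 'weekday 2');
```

`weekday 4` advances to the next Thursday; 2052-04-30 is a Tuesday, so it moves forward to 2052-05-02.
Applying '+271 days' to 2052-05-02: counting 271 days forward gives 2053-01-28.
`weekday 2` advances to the next Tuesday; 2053-01-28 is already a Tuesday, so it stays at 2053-01-28.

2053-01-28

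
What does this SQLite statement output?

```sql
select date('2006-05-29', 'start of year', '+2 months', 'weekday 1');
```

`start of year` rewinds 2006-05-29 to 2006-01-01.
Adding +2 months to 2006-01-01 gives 2006-03-01.
`weekday 1` advances to the next Monday; 2006-03-01 is a Wednesday, so it moves forward to 2006-03-06.

2006-03-06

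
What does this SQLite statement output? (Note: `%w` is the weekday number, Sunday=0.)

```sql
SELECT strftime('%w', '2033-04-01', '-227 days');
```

2

First apply '-227 days': 2033-04-01 → 2032-08-17.
2032-08-17 is a Tuesday; with Sunday=0 that is 2.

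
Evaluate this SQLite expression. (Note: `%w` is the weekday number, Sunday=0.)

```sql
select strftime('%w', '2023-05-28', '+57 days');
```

First apply '+57 days': 2023-05-28 → 2023-07-24.
2023-07-24 is a Monday; with Sunday=0 that is 1.

1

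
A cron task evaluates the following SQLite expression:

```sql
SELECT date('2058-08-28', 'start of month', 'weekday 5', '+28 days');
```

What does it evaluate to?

2058-08-30

`start of month` rewinds 2058-08-28 to 2058-08-01.
`weekday 5` advances to the next Friday; 2058-08-01 is a Thursday, so it moves forward to 2058-08-02.
Advancing 28 more days within August lands on 2058-08-30.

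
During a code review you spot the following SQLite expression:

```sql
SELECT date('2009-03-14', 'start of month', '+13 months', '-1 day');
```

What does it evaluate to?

`start of month` rewinds 2009-03-14 to 2009-03-01.
Adding +13 months to 2009-03-01 gives 2010-04-01.
Going back 1 day from 2010-04-01 reaches 2010-03-31 (last day of March, 31 days).

2010-03-31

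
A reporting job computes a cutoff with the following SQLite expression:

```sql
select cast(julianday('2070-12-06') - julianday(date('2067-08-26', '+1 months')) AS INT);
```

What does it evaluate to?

Adding +1 month to 2067-08-26 gives 2067-09-26.
4 days remain in September 2067 after the 26th (30 − 26).
Full months from October 2067 through November 2070 contribute their day counts.
Then 6 days into December 2070.
Total: 4 + 31 + 30 + 31 + 31 + 29 + 31 + 30 + 31 + 30 + 31 + 31 + 30 + 31 + 30 + 31 + 31 + 28 + 31 + 30 + 31 + 30 + 31 + 31 + 30 + 31 + 30 + 31 + 31 + 28 + 31 + 30 + 31 + 30 + 31 + 31 + 30 + 31 + 30 + 6 = 1167.

1167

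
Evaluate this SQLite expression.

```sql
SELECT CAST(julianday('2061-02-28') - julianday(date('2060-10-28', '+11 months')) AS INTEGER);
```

-212

Adding +11 months to 2060-10-28 gives 2061-09-28.
0 days remain in February 2061 after the 28th (28 − 28).
Full months from March 2061 through August 2061 contribute their day counts.
Then 28 days into September 2061.
Total: 0 + 31 + 30 + 31 + 30 + 31 + 31 + 28 = 212.
The subtraction is earlier − later, so the result is −212 → -212.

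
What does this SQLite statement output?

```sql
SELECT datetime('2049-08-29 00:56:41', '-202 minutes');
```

2049-08-28 21:34:41

202 minutes = 3h 22m; -202 minutes from 2049-08-29 00:56:41 is 2049-08-28 21:34:41 (crosses midnight).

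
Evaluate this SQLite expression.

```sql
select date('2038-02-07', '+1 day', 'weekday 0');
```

Advancing 1 more day within February lands on 2038-02-08.
`weekday 0` advances to the next Sunday; 2038-02-08 is a Monday, so it moves forward to 2038-02-14.

2038-02-14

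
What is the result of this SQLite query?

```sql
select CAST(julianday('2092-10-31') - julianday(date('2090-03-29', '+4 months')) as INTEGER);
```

825

Adding +4 months to 2090-03-29 gives 2090-07-29.
2 days remain in July 2090 after the 29th (31 − 29).
Full months from August 2090 through September 2092 contribute their day counts.
Then 31 days into October 2092.
Total: 2 + 31 + 30 + 31 + 30 + 31 + 31 + 28 + 31 + 30 + 31 + 30 + 31 + 31 + 30 + 31 + 30 + 31 + 31 + 29 + 31 + 30 + 31 + 30 + 31 + 31 + 30 + 31 = 825.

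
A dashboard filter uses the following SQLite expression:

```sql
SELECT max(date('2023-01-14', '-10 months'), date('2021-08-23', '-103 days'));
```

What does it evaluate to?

2022-03-14

date('2023-01-14', '-10 months') → 2022-03-14.
date('2021-08-23', '-103 days') → 2021-05-12.
Later of the two is 2022-03-14.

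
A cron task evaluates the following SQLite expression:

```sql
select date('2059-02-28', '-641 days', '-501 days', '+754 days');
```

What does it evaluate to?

2058-02-05

Applying '-641 days' to 2059-02-28: counting 641 days back gives 2057-05-28.
Applying '-501 days' to 2057-05-28: counting 501 days back gives 2056-01-13.
Applying '+754 days' to 2056-01-13: counting 754 days forward gives 2058-02-05.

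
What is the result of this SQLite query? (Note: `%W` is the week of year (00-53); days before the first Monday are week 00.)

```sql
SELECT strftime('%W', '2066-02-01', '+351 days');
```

First apply '+351 days': 2066-02-01 → 2067-01-18.
2067-01-18 is a Tuesday. SQLite's %W counts Mondays since the year started; the result is 03.

03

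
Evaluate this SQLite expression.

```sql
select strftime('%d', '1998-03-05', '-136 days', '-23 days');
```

27

First apply '-136 days', '-23 days': 1998-03-05 → 1997-09-27.
`%d` extracts the 2-digit day of month: 27.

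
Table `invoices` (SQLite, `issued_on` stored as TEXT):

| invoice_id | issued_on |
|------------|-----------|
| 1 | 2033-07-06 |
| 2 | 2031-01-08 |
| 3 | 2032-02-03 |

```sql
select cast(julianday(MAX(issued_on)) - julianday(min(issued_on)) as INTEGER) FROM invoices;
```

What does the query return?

910

MIN = 2031-01-08, MAX = 2033-07-06.
23 days remain in January 2031 after the 8th (31 − 8).
Full months from February 2031 through June 2033 contribute their day counts.
Then 6 days into July 2033.
Total: 23 + 28 + 31 + 30 + 31 + 30 + 31 + 31 + 30 + 31 + 30 + 31 + 31 + 29 + 31 + 30 + 31 + 30 + 31 + 31 + 30 + 31 + 30 + 31 + 31 + 28 + 31 + 30 + 31 + 30 + 6 = 910.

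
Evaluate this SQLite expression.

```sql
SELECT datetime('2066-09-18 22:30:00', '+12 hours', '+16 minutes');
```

2066-09-19 10:46:00

+12 hours from 2066-09-18 22:30:00 is 2066-09-19 10:30:00 (crosses midnight).
+16 minutes from 2066-09-19 10:30:00 is 2066-09-19 10:46:00.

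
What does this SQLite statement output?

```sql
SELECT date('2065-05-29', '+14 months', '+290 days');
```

2067-05-15

Adding +14 months to 2065-05-29 gives 2066-07-29.
Applying '+290 days' to 2066-07-29: counting 290 days forward gives 2067-05-15.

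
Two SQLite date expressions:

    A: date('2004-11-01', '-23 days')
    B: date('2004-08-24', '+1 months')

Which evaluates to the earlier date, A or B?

A = 2004-10-09.
B = 2004-09-24.
B is earlier.

B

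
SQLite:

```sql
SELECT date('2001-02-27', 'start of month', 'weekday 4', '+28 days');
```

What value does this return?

`start of month` rewinds 2001-02-27 to 2001-02-01.
`weekday 4` advances to the next Thursday; 2001-02-01 is already a Thursday, so it stays at 2001-02-01.
February 2001 has 28 days; 27 remain after the 1st, so 28 days reach 2001-03-01.

2001-03-01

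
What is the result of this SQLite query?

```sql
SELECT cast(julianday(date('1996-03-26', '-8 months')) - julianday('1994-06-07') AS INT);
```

Adding -8 months to 1996-03-26 gives 1995-07-26.
23 days remain in June 1994 after the 7th (30 − 7).
Full months from July 1994 through June 1995 contribute their day counts.
Then 26 days into July 1995.
Total: 23 + 31 + 31 + 30 + 31 + 30 + 31 + 31 + 28 + 31 + 30 + 31 + 30 + 26 = 414.

414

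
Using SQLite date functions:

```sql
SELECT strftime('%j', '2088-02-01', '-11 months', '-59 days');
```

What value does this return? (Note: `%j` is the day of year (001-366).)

001

First apply '-11 months', '-59 days': 2088-02-01 → 2087-01-01.
Day-of-year for 2087-01-01: days since 2087-01-01 inclusive = 1, zero-padded to 001.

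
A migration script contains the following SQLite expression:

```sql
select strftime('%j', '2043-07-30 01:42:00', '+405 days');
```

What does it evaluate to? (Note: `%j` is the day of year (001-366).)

First apply '+405 days': 2043-07-30 01:42:00 → 2044-09-07 01:42:00.
Day-of-year for 2044-09-07: days since 2044-01-01 inclusive = 251, zero-padded to 251.

251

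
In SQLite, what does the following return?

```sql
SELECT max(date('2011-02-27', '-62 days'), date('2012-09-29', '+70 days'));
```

date('2011-02-27', '-62 days') → 2010-12-27.
date('2012-09-29', '+70 days') → 2012-12-08.
Later of the two is 2012-12-08.

2012-12-08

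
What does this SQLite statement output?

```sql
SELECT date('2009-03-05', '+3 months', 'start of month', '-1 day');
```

Adding +3 months to 2009-03-05 gives 2009-06-05.
`start of month` rewinds 2009-06-05 to 2009-06-01.
Going back 1 day from 2009-06-01 reaches 2009-05-31 (last day of May, 31 days).

2009-05-31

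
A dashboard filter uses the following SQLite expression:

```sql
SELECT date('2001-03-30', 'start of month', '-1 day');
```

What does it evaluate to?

`start of month` rewinds 2001-03-30 to 2001-03-01.
Going back 1 day from 2001-03-01 reaches 2001-02-28 (last day of February, 28 days).

2001-02-28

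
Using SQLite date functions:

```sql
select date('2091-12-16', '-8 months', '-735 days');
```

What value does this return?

2089-04-11

Adding -8 months to 2091-12-16 gives 2091-04-16.
Applying '-735 days' to 2091-04-16: counting 735 days back gives 2089-04-11.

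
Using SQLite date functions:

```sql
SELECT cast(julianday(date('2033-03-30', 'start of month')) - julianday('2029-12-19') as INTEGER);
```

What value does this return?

`start of month` rewinds 2033-03-30 to 2033-03-01.
12 days remain in December 2029 after the 19th (31 − 19).
Full months from January 2030 through February 2033 contribute their day counts.
Then 1 day into March 2033.
Total: 12 + 31 + 28 + 31 + 30 + 31 + 30 + 31 + 31 + 30 + 31 + 30 + 31 + 31 + 28 + 31 + 30 + 31 + 30 + 31 + 31 + 30 + 31 + 30 + 31 + 31 + 29 + 31 + 30 + 31 + 30 + 31 + 31 + 30 + 31 + 30 + 31 + 31 + 28 + 1 = 1168.

1168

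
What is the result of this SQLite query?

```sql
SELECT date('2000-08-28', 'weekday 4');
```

`weekday 4` advances to the next Thursday; 2000-08-28 is a Monday, so it moves forward to 2000-08-31.

2000-08-31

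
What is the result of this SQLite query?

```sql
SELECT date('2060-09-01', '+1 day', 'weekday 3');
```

2060-09-08

Advancing 1 more day within September lands on 2060-09-02.
`weekday 3` advances to the next Wednesday; 2060-09-02 is a Thursday, so it moves forward to 2060-09-08.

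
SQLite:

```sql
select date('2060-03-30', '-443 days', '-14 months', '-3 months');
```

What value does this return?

2057-08-12

Applying '-443 days' to 2060-03-30: counting 443 days back gives 2059-01-12.
Adding -14 months to 2059-01-12 gives 2057-11-12.
Adding -3 months to 2057-11-12 gives 2057-08-12.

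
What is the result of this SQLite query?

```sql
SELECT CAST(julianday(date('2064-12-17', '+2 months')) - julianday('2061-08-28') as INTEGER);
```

Adding +2 months to 2064-12-17 gives 2065-02-17.
3 days remain in August 2061 after the 28th (31 − 28).
Full months from September 2061 through January 2065 contribute their day counts.
Then 17 days into February 2065.
Total: 3 + 30 + 31 + 30 + 31 + 31 + 28 + 31 + 30 + 31 + 30 + 31 + 31 + 30 + 31 + 30 + 31 + 31 + 28 + 31 + 30 + 31 + 30 + 31 + 31 + 30 + 31 + 30 + 31 + 31 + 29 + 31 + 30 + 31 + 30 + 31 + 31 + 30 + 31 + 30 + 31 + 31 + 17 = 1269.

1269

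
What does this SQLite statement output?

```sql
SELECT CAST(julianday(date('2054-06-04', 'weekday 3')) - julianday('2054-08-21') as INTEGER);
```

`weekday 3` advances to the next Wednesday; 2054-06-04 is a Thursday, so it moves forward to 2054-06-10.
20 days remain in June 2054 after the 10th (30 − 10).
July 2054: 31 days.
Then 21 days into August 2054.
Total: 20 + 31 + 21 = 72.
The subtraction is earlier − later, so the result is −72 → -72.

-72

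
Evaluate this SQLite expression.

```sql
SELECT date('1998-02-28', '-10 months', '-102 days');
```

Adding -10 months to 1998-02-28 gives 1997-04-28.
Applying '-102 days' to 1997-04-28: counting 102 days back gives 1997-01-16.

1997-01-16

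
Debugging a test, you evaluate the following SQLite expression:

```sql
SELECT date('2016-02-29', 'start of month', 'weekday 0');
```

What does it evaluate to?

`start of month` rewinds 2016-02-29 to 2016-02-01.
`weekday 0` advances to the next Sunday; 2016-02-01 is a Monday, so it moves forward to 2016-02-07.

2016-02-07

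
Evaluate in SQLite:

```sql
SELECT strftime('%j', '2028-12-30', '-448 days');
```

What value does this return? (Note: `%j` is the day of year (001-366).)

First apply '-448 days': 2028-12-30 → 2027-10-09.
Day-of-year for 2027-10-09: days since 2027-01-01 inclusive = 282, zero-padded to 282.

282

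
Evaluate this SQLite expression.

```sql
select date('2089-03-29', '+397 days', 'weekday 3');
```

2090-05-03

Applying '+397 days' to 2089-03-29: counting 397 days forward gives 2090-04-30.
`weekday 3` advances to the next Wednesday; 2090-04-30 is a Sunday, so it moves forward to 2090-05-03.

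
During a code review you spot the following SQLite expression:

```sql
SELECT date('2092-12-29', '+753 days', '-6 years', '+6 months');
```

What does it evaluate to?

2089-07-21

Applying '+753 days' to 2092-12-29: counting 753 days forward gives 2095-01-21.
Adding -6 years to 2095-01-21 gives 2089-01-21.
Adding +6 months to 2089-01-21 gives 2089-07-21.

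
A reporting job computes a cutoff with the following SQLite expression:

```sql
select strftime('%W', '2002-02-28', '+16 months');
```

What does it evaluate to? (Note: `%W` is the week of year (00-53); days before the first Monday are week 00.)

25

First apply '+16 months': 2002-02-28 → 2003-06-28.
2003-06-28 is a Saturday. SQLite's %W counts Mondays since the year started; the result is 25.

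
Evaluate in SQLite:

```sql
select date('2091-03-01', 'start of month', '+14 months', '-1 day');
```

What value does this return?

`start of month` rewinds 2091-03-01 to 2091-03-01.
Adding +14 months to 2091-03-01 gives 2092-05-01.
Going back 1 day from 2092-05-01 reaches 2092-04-30 (last day of April, 30 days).

2092-04-30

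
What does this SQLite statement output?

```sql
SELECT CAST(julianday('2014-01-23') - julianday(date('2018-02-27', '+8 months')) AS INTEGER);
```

-1738

Adding +8 months to 2018-02-27 gives 2018-10-27.
8 days remain in January 2014 after the 23rd (31 − 23).
Full months from February 2014 through September 2018 contribute their day counts.
Then 27 days into October 2018.
Total: 8 + 28 + 31 + 30 + 31 + 30 + 31 + 31 + 30 + 31 + 30 + 31 + 31 + 28 + 31 + 30 + 31 + 30 + 31 + 31 + 30 + 31 + 30 + 31 + 31 + 29 + 31 + 30 + 31 + 30 + 31 + 31 + 30 + 31 + 30 + 31 + 31 + 28 + 31 + 30 + 31 + 30 + 31 + 31 + 30 + 31 + 30 + 31 + 31 + 28 + 31 + 30 + 31 + 30 + 31 + 31 + 30 + 27 = 1738.
The subtraction is earlier − later, so the result is −1738 → -1738.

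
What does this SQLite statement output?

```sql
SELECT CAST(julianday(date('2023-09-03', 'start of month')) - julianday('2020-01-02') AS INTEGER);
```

1338

`start of month` rewinds 2023-09-03 to 2023-09-01.
29 days remain in January 2020 after the 2nd (31 − 2).
Full months from February 2020 through August 2023 contribute their day counts.
Then 1 day into September 2023.
Total: 29 + 29 + 31 + 30 + 31 + 30 + 31 + 31 + 30 + 31 + 30 + 31 + 31 + 28 + 31 + 30 + 31 + 30 + 31 + 31 + 30 + 31 + 30 + 31 + 31 + 28 + 31 + 30 + 31 + 30 + 31 + 31 + 30 + 31 + 30 + 31 + 31 + 28 + 31 + 30 + 31 + 30 + 31 + 31 + 1 = 1338.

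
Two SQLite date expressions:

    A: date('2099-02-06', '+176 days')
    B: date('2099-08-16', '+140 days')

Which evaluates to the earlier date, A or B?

A = 2099-08-01.
B = 2100-01-03.
A is earlier.

A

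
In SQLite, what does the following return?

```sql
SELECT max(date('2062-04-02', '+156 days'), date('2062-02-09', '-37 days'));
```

2062-09-05

date('2062-04-02', '+156 days') → 2062-09-05.
date('2062-02-09', '-37 days') → 2062-01-03.
Later of the two is 2062-09-05.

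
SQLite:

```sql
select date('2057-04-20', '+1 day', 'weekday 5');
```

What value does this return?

2057-04-27

Advancing 1 more day within April lands on 2057-04-21.
`weekday 5` advances to the next Friday; 2057-04-21 is a Saturday, so it moves forward to 2057-04-27.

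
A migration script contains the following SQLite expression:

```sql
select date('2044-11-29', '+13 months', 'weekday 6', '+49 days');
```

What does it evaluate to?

2046-02-17

Adding +13 months to 2044-11-29 gives 2045-12-29.
`weekday 6` advances to the next Saturday; 2045-12-29 is a Friday, so it moves forward to 2045-12-30.
Applying '+49 days' to 2045-12-30: counting 49 days forward gives 2046-02-17.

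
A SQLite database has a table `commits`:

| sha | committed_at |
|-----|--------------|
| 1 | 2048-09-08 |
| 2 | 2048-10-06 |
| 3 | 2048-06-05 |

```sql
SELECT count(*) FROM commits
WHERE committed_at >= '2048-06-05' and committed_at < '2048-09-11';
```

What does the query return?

2

Rows in [2048-06-05, 2048-09-11): 2048-09-08, 2048-06-05 → 2 rows.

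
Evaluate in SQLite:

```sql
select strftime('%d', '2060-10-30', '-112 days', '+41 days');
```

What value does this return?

First apply '-112 days', '+41 days': 2060-10-30 → 2060-08-20.
`%d` extracts the 2-digit day of month: 20.

20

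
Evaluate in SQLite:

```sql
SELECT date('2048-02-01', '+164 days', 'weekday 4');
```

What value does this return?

Applying '+164 days' to 2048-02-01: counting 164 days forward gives 2048-07-14.
`weekday 4` advances to the next Thursday; 2048-07-14 is a Tuesday, so it moves forward to 2048-07-16.

2048-07-16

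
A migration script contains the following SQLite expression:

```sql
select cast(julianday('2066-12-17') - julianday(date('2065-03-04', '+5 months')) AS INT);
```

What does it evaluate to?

500

Adding +5 months to 2065-03-04 gives 2065-08-04.
27 days remain in August 2065 after the 4th (31 − 4).
Full months from September 2065 through November 2066 contribute their day counts.
Then 17 days into December 2066.
Total: 27 + 30 + 31 + 30 + 31 + 31 + 28 + 31 + 30 + 31 + 30 + 31 + 31 + 30 + 31 + 30 + 17 = 500.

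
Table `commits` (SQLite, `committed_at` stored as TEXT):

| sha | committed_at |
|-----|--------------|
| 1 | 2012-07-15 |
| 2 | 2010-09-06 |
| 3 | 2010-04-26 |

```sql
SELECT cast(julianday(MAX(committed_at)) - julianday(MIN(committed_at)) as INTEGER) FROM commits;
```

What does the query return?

MIN = 2010-04-26, MAX = 2012-07-15.
4 days remain in April 2010 after the 26th (30 − 26).
Full months from May 2010 through June 2012 contribute their day counts.
Then 15 days into July 2012.
Total: 4 + 31 + 30 + 31 + 31 + 30 + 31 + 30 + 31 + 31 + 28 + 31 + 30 + 31 + 30 + 31 + 31 + 30 + 31 + 30 + 31 + 31 + 29 + 31 + 30 + 31 + 30 + 15 = 811.

811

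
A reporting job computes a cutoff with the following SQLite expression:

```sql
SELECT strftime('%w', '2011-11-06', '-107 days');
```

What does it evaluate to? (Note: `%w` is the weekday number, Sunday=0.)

5

First apply '-107 days': 2011-11-06 → 2011-07-22.
2011-07-22 is a Friday; with Sunday=0 that is 5.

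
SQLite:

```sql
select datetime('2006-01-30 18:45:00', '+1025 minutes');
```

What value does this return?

1025 minutes = 17h 5m; +1025 minutes from 2006-01-30 18:45:00 is 2006-01-31 11:50:00 (crosses midnight).

2006-01-31 11:50:00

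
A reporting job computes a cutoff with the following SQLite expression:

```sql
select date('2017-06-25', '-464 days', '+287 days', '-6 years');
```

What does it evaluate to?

2010-12-30

Applying '-464 days' to 2017-06-25: counting 464 days back gives 2016-03-18.
Applying '+287 days' to 2016-03-18: counting 287 days forward gives 2016-12-30.
Adding -6 years to 2016-12-30 gives 2010-12-30.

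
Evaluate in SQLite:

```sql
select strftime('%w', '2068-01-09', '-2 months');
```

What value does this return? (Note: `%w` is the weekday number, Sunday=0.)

3

First apply '-2 months': 2068-01-09 → 2067-11-09.
2067-11-09 is a Wednesday; with Sunday=0 that is 3.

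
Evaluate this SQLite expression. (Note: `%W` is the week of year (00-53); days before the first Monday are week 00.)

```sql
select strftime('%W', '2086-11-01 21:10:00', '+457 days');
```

First apply '+457 days': 2086-11-01 21:10:00 → 2088-02-01 21:10:00.
2088-02-01 is a Sunday. SQLite's %W counts Mondays since the year started; the result is 04.

04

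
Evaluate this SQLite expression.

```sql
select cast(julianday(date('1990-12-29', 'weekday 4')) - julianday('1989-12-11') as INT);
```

388

`weekday 4` advances to the next Thursday; 1990-12-29 is a Saturday, so it moves forward to 1991-01-03.
20 days remain in December 1989 after the 11th (31 − 11).
Full months from January 1990 through December 1990 contribute their day counts.
Then 3 days into January 1991.
Total: 20 + 31 + 28 + 31 + 30 + 31 + 30 + 31 + 31 + 30 + 31 + 30 + 31 + 3 = 388.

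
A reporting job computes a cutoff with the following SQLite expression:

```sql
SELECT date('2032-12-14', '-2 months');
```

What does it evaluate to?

2032-10-14

Adding -2 months to 2032-12-14 gives 2032-10-14.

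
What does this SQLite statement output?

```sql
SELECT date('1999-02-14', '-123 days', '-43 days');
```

Applying '-123 days' to 1999-02-14: counting 123 days back gives 1998-10-14.
Applying '-43 days' to 1998-10-14: counting 43 days back gives 1998-09-01.

1998-09-01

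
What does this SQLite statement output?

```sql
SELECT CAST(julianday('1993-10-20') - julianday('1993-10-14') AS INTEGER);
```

6

Both dates are in October 1993: 20 − 14 = 6.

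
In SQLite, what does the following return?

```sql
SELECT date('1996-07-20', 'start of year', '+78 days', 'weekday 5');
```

1996-03-22

`start of year` rewinds 1996-07-20 to 1996-01-01.
Applying '+78 days' to 1996-01-01: counting 78 days forward gives 1996-03-19.
`weekday 5` advances to the next Friday; 1996-03-19 is a Tuesday, so it moves forward to 1996-03-22.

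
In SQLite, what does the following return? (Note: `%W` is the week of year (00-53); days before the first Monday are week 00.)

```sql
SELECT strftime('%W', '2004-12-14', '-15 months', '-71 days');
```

26

First apply '-15 months', '-71 days': 2004-12-14 → 2003-07-05.
2003-07-05 is a Saturday. SQLite's %W counts Mondays since the year started; the result is 26.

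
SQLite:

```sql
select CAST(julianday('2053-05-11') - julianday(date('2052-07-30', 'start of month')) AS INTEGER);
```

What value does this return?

314

`start of month` rewinds 2052-07-30 to 2052-07-01.
30 days remain in July 2052 after the 1st (31 − 1).
Full months from August 2052 through April 2053 contribute their day counts.
Then 11 days into May 2053.
Total: 30 + 31 + 30 + 31 + 30 + 31 + 31 + 28 + 31 + 30 + 11 = 314.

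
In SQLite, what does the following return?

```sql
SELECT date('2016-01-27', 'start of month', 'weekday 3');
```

`start of month` rewinds 2016-01-27 to 2016-01-01.
`weekday 3` advances to the next Wednesday; 2016-01-01 is a Friday, so it moves forward to 2016-01-06.

2016-01-06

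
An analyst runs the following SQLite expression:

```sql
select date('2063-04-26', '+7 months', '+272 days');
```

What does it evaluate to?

Adding +7 months to 2063-04-26 gives 2063-11-26.
Applying '+272 days' to 2063-11-26: counting 272 days forward gives 2064-08-24.

2064-08-24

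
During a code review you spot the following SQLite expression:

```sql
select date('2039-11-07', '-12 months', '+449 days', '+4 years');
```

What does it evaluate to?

2044-01-30

Adding -12 months to 2039-11-07 gives 2038-11-07.
Applying '+449 days' to 2038-11-07: counting 449 days forward gives 2040-01-30.
Adding +4 years to 2040-01-30 gives 2044-01-30.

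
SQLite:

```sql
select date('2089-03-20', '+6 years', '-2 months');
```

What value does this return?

Adding +6 years to 2089-03-20 gives 2095-03-20.
Adding -2 months to 2095-03-20 gives 2095-01-20.

2095-01-20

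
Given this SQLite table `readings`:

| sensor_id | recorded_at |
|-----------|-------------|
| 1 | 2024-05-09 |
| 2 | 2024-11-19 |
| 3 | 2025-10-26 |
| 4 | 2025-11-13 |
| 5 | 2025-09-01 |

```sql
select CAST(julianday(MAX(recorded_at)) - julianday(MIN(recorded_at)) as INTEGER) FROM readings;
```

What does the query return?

553

MIN = 2024-05-09, MAX = 2025-11-13.
22 days remain in May 2024 after the 9th (31 − 9).
Full months from June 2024 through October 2025 contribute their day counts.
Then 13 days into November 2025.
Total: 22 + 30 + 31 + 31 + 30 + 31 + 30 + 31 + 31 + 28 + 31 + 30 + 31 + 30 + 31 + 31 + 30 + 31 + 13 = 553.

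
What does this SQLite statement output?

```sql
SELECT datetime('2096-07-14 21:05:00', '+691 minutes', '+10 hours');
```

691 minutes = 11h 31m; +691 minutes from 2096-07-14 21:05:00 is 2096-07-15 08:36:00 (crosses midnight).
+10 hours from 2096-07-15 08:36:00 is 2096-07-15 18:36:00.

2096-07-15 18:36:00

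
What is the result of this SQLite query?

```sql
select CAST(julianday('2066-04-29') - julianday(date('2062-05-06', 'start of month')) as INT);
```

1459

`start of month` rewinds 2062-05-06 to 2062-05-01.
30 days remain in May 2062 after the 1st (31 − 1).
Full months from June 2062 through March 2066 contribute their day counts.
Then 29 days into April 2066.
Total: 30 + 30 + 31 + 31 + 30 + 31 + 30 + 31 + 31 + 28 + 31 + 30 + 31 + 30 + 31 + 31 + 30 + 31 + 30 + 31 + 31 + 29 + 31 + 30 + 31 + 30 + 31 + 31 + 30 + 31 + 30 + 31 + 31 + 28 + 31 + 30 + 31 + 30 + 31 + 31 + 30 + 31 + 30 + 31 + 31 + 28 + 31 + 29 = 1459.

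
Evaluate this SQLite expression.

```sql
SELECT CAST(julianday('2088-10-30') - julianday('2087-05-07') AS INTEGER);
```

24 days remain in May 2087 after the 7th (31 − 7).
Full months from June 2087 through September 2088 contribute their day counts.
Then 30 days into October 2088.
Total: 24 + 30 + 31 + 31 + 30 + 31 + 30 + 31 + 31 + 29 + 31 + 30 + 31 + 30 + 31 + 31 + 30 + 30 = 542.

542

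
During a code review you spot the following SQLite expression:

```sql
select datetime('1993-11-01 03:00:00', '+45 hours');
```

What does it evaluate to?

+45 hours from 1993-11-01 03:00:00 is 1993-11-03 00:00:00 (crosses midnight).

1993-11-03 00:00:00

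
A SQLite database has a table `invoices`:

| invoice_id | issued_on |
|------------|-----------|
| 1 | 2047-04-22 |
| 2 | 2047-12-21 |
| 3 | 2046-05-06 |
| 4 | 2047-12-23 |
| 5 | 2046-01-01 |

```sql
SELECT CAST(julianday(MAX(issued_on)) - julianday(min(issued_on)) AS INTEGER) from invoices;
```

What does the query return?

MIN = 2046-01-01, MAX = 2047-12-23.
30 days remain in January 2046 after the 1st (31 − 1).
Full months from February 2046 through November 2047 contribute their day counts.
Then 23 days into December 2047.
Total: 30 + 28 + 31 + 30 + 31 + 30 + 31 + 31 + 30 + 31 + 30 + 31 + 31 + 28 + 31 + 30 + 31 + 30 + 31 + 31 + 30 + 31 + 30 + 23 = 721.

721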